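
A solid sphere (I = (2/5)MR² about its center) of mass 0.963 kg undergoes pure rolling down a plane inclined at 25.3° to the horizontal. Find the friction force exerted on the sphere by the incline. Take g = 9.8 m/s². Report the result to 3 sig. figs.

f ≈ 1.15 N

The moment of inertia is (2/5)MR², giving k ≡ I/(MR²) = 0.4.
Newton's second law down the slope: Mg sinθ − f = Ma. The torque equation fR = Iα (with α = a/R) gives f = kMa.
Combining, a = g sinθ/(1+k) and f = kMa = kMg sinθ/(1+k).
f = 0.4 × 0.963 × 9.8 × sin25.3° / 1.4 ≈ 1.15 N.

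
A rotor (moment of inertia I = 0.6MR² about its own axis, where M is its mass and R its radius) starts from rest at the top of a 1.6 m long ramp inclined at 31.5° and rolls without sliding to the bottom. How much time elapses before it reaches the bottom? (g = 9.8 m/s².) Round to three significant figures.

t ≈ 1.00 s

Here I = 0.6MR², so the shape factor k = I/(MR²) = 0.6.
Translational: Mg sinθ − f = Ma. Rotational about the CM: fR = Iα = kMRa, so f = kMa.
Hence a = g sinθ/(1+k) = 9.8×sin31.5°/1.6 = 3.2 m/s².
With constant a from rest, t = √(2L/a) = √(2·1.6/3.2) ≈ 1.00 s.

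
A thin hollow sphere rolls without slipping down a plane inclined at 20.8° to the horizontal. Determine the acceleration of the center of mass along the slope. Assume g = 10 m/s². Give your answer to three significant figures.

With I = (2/3)MR², the ratio k = I/(MR²) is 2/3.
Newton's second law down the slope: Mg sinθ − f = Ma. The torque equation fR = Iα (with α = a/R) gives f = kMa.
Eliminating f: Mg sinθ = (1+k)Ma, so a = g sinθ/(1+k) = 10 × sin20.8° / 1.667 ≈ 2.13 m/s².

a ≈ 2.13 m/s²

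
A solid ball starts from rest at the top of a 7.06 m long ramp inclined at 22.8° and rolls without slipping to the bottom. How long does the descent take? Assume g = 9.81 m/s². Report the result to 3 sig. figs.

t ≈ 2.28 s

The moment of inertia is (2/5)MR², giving k ≡ I/(MR²) = 0.4.
Along the incline Mg sinθ − f = Ma, and torque about the center fR = Iα = kMR²(a/R) gives f = kMa.
Hence a = g sinθ/(1+k) = 9.81×sin22.8°/1.4 = 2.715 m/s².
Starting from rest, L = ½at², so t = √(2L/a) = √(2×7.06/2.715) ≈ 2.28 s.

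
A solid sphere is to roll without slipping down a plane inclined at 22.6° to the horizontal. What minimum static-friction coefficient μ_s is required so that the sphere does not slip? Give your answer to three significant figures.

With I = (2/5)MR², the ratio k = I/(MR²) is 0.4.
Newton's second law down the slope: Mg sinθ − f = Ma. The torque equation fR = Iα (with α = a/R) gives f = kMa.
These give a = g sinθ/(1+k) and the required friction f = kMg sinθ/(1+k).
The normal force is N = Mg cosθ, so μ_min = f/N = k tanθ/(1+k).
μ_min = 0.4 × tan22.6° / 1.4 ≈ 0.119.

μ_min ≈ 0.119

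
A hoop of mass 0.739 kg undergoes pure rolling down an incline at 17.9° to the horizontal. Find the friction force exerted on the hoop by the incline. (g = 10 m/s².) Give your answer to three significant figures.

f ≈ 1.14 N

Here I = MR², so the shape factor k = I/(MR²) = 1.
Newton's second law down the slope: Mg sinθ − f = Ma. The torque equation fR = Iα (with α = a/R) gives f = kMa.
Combining, a = g sinθ/(1+k) and f = kMa = kMg sinθ/(1+k).
f = 1 × 0.739 × 10 × sin17.9° / 2 ≈ 1.14 N.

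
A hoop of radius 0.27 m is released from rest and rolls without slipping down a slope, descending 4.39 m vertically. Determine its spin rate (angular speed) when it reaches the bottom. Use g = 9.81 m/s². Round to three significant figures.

ω ≈ 24.3 rad/s

Here I = MR², so the shape factor k = I/(MR²) = 1.
Since it rolls without slipping, ω = v/R and KE = ½Mv² + ½Iω² = ½(1+k)Mv² = Mv².
Energy conservation Mgh = ½(1+k)Mv² gives v = √(2gh/(1+k)) = √(2 × 9.81 × 4.39 / 2) = 6.562 m/s.
The angular speed follows from ω = v/R = 6.562/0.27 ≈ 24.3 rad/s.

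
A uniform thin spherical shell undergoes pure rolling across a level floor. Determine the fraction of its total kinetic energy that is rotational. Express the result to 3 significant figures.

The moment of inertia is (2/3)MR², giving k ≡ I/(MR²) = 2/3.
With ω = v/R, KE_trans = ½Mv² and KE_rot = ½Iω² = ½kMv², so KE_total = ½(1+k)Mv².
The rotational fraction is therefore k/(1+k) = (2/3)/1.667 ≈ 0.400.

fraction ≈ 0.400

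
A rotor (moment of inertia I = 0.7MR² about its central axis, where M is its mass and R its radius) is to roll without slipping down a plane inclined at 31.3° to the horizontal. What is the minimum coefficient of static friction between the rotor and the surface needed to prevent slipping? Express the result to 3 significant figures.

μ_min ≈ 0.250

For this body I = 0.7MR², i.e. k = I/(MR²) = 0.7.
Along the incline Mg sinθ − f = Ma, and torque about the center fR = Iα = kMR²(a/R) gives f = kMa.
These give a = g sinθ/(1+k) and the required friction f = kMg sinθ/(1+k).
The normal force is N = Mg cosθ, so μ_min = f/N = k tanθ/(1+k).
μ_min = 0.7 × tan31.3° / 1.7 ≈ 0.250.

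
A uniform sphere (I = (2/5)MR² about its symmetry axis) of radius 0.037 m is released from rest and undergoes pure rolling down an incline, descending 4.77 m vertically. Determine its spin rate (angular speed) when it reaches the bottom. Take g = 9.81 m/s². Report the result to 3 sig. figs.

For this body I = (2/5)MR², i.e. k = I/(MR²) = 0.4.
Rolling without slipping gives ω = v/R, so the total kinetic energy is ½Mv² + ½Iω² = ½(1+k)Mv² = (7/10)Mv².
Energy conservation Mgh = ½(1+k)Mv² gives v = √(2gh/(1+k)) = √(2 × 9.81 × 4.77 / 1.4) = 8.176 m/s.
The angular speed follows from ω = v/R = 8.176/0.037 ≈ 221 rad/s.

ω ≈ 221 rad/s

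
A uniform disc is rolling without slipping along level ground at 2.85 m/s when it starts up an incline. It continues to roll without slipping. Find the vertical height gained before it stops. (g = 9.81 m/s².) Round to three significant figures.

h ≈ 0.621 m

For this body I = (1/2)MR², i.e. k = I/(MR²) = 0.5.
Since it rolls without slipping, ω = v/R and KE = ½Mv² + ½Iω² = ½(1+k)Mv² = (3/4)Mv².
All of this converts to potential energy at the highest point: (3/4)Mv₀² = Mgh.
Thus h = (1+k)v₀²/(2g) = 1.5 × 2.85² / (2 × 9.81) ≈ 0.621 m.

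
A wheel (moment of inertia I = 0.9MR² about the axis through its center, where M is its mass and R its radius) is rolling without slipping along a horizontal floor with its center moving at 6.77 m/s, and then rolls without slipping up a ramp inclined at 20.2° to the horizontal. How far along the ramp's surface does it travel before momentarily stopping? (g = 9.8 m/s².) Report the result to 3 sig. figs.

d ≈ 12.9 m

The moment of inertia is 0.9MR², giving k ≡ I/(MR²) = 0.9.
Since it rolls without slipping, ω = v/R and KE = ½Mv² + ½Iω² = ½(1+k)Mv² = (19/20)Mv².
Setting this equal to Mgh gives the vertical rise h = (1+k)v₀²/(2g) = 1.9×6.77²/(2×9.8) = 4.443 m.
The distance along the slope is d = h/sinθ = 4.443/sin20.2° ≈ 12.9 m.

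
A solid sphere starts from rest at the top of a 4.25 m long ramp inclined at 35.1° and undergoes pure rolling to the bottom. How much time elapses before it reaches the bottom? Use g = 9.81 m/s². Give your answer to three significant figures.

The moment of inertia is (2/5)MR², giving k ≡ I/(MR²) = 0.4.
Newton's second law down the slope: Mg sinθ − f = Ma. The torque equation fR = Iα (with α = a/R) gives f = kMa.
Hence a = g sinθ/(1+k) = 9.81×sin35.1°/1.4 = 4.029 m/s².
With constant a from rest, t = √(2L/a) = √(2·4.25/4.029) ≈ 1.45 s.

t ≈ 1.45 s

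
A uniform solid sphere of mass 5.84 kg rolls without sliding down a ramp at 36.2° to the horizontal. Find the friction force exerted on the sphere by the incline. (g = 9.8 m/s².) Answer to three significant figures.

f ≈ 9.66 N

The moment of inertia is (2/5)MR², giving k ≡ I/(MR²) = 0.4.
Newton's second law down the slope: Mg sinθ − f = Ma. The torque equation fR = Iα (with α = a/R) gives f = kMa.
Combining, a = g sinθ/(1+k) and f = kMa = kMg sinθ/(1+k).
f = 0.4 × 5.84 × 9.8 × sin36.2° / 1.4 ≈ 9.66 N.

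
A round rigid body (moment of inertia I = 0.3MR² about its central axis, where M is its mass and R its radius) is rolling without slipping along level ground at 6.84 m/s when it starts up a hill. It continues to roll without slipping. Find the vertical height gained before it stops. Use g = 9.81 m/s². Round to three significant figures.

For this body I = 0.3MR², i.e. k = I/(MR²) = 0.3.
Pure rolling means v = ωR; then KE = ½Mv² + ½I(v/R)² = ½(1+k)Mv² = (13/20)Mv².
At the top the kinetic energy is zero, so (13/20)Mv₀² = Mgh.
Thus h = (1+k)v₀²/(2g) = 1.3 × 6.84² / (2 × 9.81) ≈ 3.10 m.

h ≈ 3.10 m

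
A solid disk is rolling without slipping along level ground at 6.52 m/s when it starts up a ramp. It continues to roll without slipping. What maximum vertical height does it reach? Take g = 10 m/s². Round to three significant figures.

h ≈ 3.19 m

With I = (1/2)MR², the ratio k = I/(MR²) is 0.5.
Rolling without slipping gives ω = v/R, so the total kinetic energy is ½Mv² + ½Iω² = ½(1+k)Mv² = (3/4)Mv².
All of this converts to potential energy at the highest point: (3/4)Mv₀² = Mgh.
Thus h = (1+k)v₀²/(2g) = 1.5 × 6.52² / (2 × 10) ≈ 3.19 m.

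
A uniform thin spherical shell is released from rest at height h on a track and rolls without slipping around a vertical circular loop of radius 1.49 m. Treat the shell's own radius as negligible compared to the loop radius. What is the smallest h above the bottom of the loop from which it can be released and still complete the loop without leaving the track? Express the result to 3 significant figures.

With I = (2/3)MR², the ratio k = I/(MR²) is 2/3.
At the top of the loop, the minimum-contact condition is Mg = Mv_top²/r, so v_top² = gr.
With ω = v/R, the kinetic energy at speed v is ½(1+k)Mv² = (5/6)Mv².
Energy conservation from release (height h) to the top (height 2r): Mgh = Mg(2r) + (5/6)M·gr.
Thus h_min = 2r + (1+k)r/2 = r(2 + 1.667/2) = 1.49 × 2.833 ≈ 4.22 m.

h_min ≈ 4.22 m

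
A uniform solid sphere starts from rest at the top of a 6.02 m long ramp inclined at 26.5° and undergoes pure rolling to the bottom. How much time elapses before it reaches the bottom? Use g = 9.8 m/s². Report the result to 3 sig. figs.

Here I = (2/5)MR², so the shape factor k = I/(MR²) = 0.4.
Along the incline Mg sinθ − f = Ma, and torque about the center fR = Iα = kMR²(a/R) gives f = kMa.
Hence a = g sinθ/(1+k) = 9.8×sin26.5°/1.4 = 3.123 m/s².
With constant a from rest, t = √(2L/a) = √(2·6.02/3.123) ≈ 1.96 s.

t ≈ 1.96 s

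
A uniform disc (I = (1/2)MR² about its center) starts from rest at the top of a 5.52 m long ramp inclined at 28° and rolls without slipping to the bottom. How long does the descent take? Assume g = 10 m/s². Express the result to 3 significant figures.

Here I = (1/2)MR², so the shape factor k = I/(MR²) = 0.5.
Newton's second law down the slope: Mg sinθ − f = Ma. The torque equation fR = Iα (with α = a/R) gives f = kMa.
Hence a = g sinθ/(1+k) = 10×sin28°/1.5 = 3.13 m/s².
With constant a from rest, t = √(2L/a) = √(2·5.52/3.13) ≈ 1.88 s.

t ≈ 1.88 s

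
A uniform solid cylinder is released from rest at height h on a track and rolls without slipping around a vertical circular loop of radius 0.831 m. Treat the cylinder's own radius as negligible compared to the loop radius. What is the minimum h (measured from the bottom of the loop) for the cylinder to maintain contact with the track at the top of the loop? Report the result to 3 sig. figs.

h_min ≈ 2.29 m

For this body I = (1/2)MR², i.e. k = I/(MR²) = 0.5.
At the top, contact is just lost when gravity alone supplies the centripetal force: Mg = Mv_top²/r, i.e. v_top² = gr.
With ω = v/R, the kinetic energy at speed v is ½(1+k)Mv² = (3/4)Mv².
Energy conservation from release (height h) to the top (height 2r): Mgh = Mg(2r) + (3/4)M·gr.
Thus h_min = 2r + (1+k)r/2 = r(2 + 1.5/2) = 0.831 × 2.75 ≈ 2.29 m.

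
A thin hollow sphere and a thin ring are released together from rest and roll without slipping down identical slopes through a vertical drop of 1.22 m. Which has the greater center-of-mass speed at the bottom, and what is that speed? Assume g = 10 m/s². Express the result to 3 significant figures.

For rolling without slipping, Mgh = ½(1+k)Mv² where k = I/(MR²), so v = √(2gh/(1+k)).
Thin hollow sphere: k = 2/3, giving v = √(2×10×1.22/1.667) = 3.826 m/s.
Thin ring: k = 1, giving v = √(2×10×1.22/2) = 3.493 m/s.
The smaller k wins: the thin hollow sphere, at ≈ 3.83 m/s.

the thin hollow sphere, at v ≈ 3.83 m/s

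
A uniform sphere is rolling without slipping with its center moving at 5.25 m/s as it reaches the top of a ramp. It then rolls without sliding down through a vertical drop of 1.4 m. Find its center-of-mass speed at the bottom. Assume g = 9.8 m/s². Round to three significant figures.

v ≈ 6.87 m/s

For this body I = (2/5)MR², i.e. k = I/(MR²) = 0.4.
Since it rolls without slipping, ω = v/R and KE = ½Mv² + ½Iω² = ½(1+k)Mv² = (7/10)Mv².
Conserving energy between top and bottom: (7/10)Mv² = (7/10)Mv₀² + Mgh, hence v² = v₀² + 2gh/(1+k).
v = √(5.25² + 2×9.8×1.4/1.4) = √47.16 ≈ 6.87 m/s.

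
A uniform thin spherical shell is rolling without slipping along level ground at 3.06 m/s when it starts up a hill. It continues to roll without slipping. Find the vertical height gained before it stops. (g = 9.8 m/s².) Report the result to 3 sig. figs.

h ≈ 0.796 m

For this body I = (2/3)MR², i.e. k = I/(MR²) = 2/3.
The rolling condition ω = v/R makes the rotational term ½I(v/R)² = ½kMv², so KE_total = ½(1+k)Mv² = (5/6)Mv².
At the top the kinetic energy is zero, so (5/6)Mv₀² = Mgh.
Thus h = (1+k)v₀²/(2g) = 1.667 × 3.06² / (2 × 9.8) ≈ 0.796 m.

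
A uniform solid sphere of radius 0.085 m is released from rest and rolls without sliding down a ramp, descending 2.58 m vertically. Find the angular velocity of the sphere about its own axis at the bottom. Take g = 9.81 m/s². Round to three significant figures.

ω ≈ 70.7 rad/s

For this body I = (2/5)MR², i.e. k = I/(MR²) = 0.4.
The rolling condition ω = v/R makes the rotational term ½I(v/R)² = ½kMv², so KE_total = ½(1+k)Mv² = (7/10)Mv².
Energy conservation Mgh = ½(1+k)Mv² gives v = √(2gh/(1+k)) = √(2 × 9.81 × 2.58 / 1.4) = 6.013 m/s.
The angular speed follows from ω = v/R = 6.013/0.085 ≈ 70.7 rad/s.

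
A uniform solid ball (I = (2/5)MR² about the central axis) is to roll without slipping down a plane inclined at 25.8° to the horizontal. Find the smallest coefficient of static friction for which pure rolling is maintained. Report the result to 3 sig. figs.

For this body I = (2/5)MR², i.e. k = I/(MR²) = 0.4.
Translational: Mg sinθ − f = Ma. Rotational about the CM: fR = Iα = kMRa, so f = kMa.
These give a = g sinθ/(1+k) and the required friction f = kMg sinθ/(1+k).
With N = Mg cosθ, the no-slip condition f ≤ μN gives μ_min = f/N = k tanθ/(1+k).
μ_min = 0.4 × tan25.8° / 1.4 ≈ 0.138.

μ_min ≈ 0.138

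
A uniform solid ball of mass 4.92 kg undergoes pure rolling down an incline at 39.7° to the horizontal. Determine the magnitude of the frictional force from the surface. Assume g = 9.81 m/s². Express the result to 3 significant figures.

Here I = (2/5)MR², so the shape factor k = I/(MR²) = 0.4.
Translational: Mg sinθ − f = Ma. Rotational about the CM: fR = Iα = kMRa, so f = kMa.
Combining, a = g sinθ/(1+k) and f = kMa = kMg sinθ/(1+k).
f = 0.4 × 4.92 × 9.81 × sin39.7° / 1.4 ≈ 8.81 N.

f ≈ 8.81 N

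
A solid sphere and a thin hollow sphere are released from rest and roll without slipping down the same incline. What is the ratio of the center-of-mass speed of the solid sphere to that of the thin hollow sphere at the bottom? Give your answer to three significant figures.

v_ratio ≈ 1.09

Each satisfies Mgh = ½(1+k)Mv² with k = I/(MR²), so v ∝ 1/√(1+k).
For the solid sphere k = 0.4; for the thin hollow sphere k = 2/3.
v₁/v₂ = √((1+k₂)/(1+k₁)) = √(1.667/1.4) ≈ 1.09.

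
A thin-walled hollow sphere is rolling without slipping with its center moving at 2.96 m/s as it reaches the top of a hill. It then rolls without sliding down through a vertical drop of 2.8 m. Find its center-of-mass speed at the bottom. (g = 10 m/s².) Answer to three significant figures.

The moment of inertia is (2/3)MR², giving k ≡ I/(MR²) = 2/3.
Rolling without slipping gives ω = v/R, so the total kinetic energy is ½Mv² + ½Iω² = ½(1+k)Mv² = (5/6)Mv².
Conserving energy between top and bottom: (5/6)Mv² = (5/6)Mv₀² + Mgh, hence v² = v₀² + 2gh/(1+k).
v = √(2.96² + 2×10×2.8/1.667) = √42.36 ≈ 6.51 m/s.

v ≈ 6.51 m/s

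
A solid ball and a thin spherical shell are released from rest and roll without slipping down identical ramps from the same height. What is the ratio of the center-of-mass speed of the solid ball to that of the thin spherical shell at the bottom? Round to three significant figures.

Each satisfies Mgh = ½(1+k)Mv² with k = I/(MR²), so v ∝ 1/√(1+k).
For the solid ball k = 0.4; for the thin spherical shell k = 2/3.
v₁/v₂ = √((1+k₂)/(1+k₁)) = √(1.667/1.4) ≈ 1.09.

v_ratio ≈ 1.09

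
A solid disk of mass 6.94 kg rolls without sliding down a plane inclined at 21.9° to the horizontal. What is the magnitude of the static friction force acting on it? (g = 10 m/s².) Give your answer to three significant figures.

f ≈ 8.63 N

With I = (1/2)MR², the ratio k = I/(MR²) is 0.5.
Newton's second law down the slope: Mg sinθ − f = Ma. The torque equation fR = Iα (with α = a/R) gives f = kMa.
Combining, a = g sinθ/(1+k) and f = kMa = kMg sinθ/(1+k).
f = 0.5 × 6.94 × 10 × sin21.9° / 1.5 ≈ 8.63 N.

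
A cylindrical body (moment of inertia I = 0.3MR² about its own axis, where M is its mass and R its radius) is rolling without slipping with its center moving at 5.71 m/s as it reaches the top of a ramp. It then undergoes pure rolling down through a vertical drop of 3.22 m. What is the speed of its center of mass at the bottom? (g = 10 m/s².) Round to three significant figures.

With I = 0.3MR², the ratio k = I/(MR²) is 0.3.
Rolling without slipping gives ω = v/R, so the total kinetic energy is ½Mv² + ½Iω² = ½(1+k)Mv² = (13/20)Mv².
Energy conservation: (13/20)Mv₀² + Mgh = (13/20)Mv², so v² = v₀² + 2gh/(1+k).
v = √(5.71² + 2×10×3.22/1.3) = √82.14 ≈ 9.06 m/s.

v ≈ 9.06 m/s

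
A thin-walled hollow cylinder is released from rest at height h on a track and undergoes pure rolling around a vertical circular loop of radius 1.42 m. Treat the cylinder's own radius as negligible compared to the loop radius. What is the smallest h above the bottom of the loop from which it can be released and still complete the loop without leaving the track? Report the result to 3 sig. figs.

h_min ≈ 4.26 m

For this body I = MR², i.e. k = I/(MR²) = 1.
At the top of the loop, the minimum-contact condition is Mg = Mv_top²/r, so v_top² = gr.
With ω = v/R, the kinetic energy at speed v is ½(1+k)Mv² = Mv².
Energy conservation from release (height h) to the top (height 2r): Mgh = Mg(2r) + M·gr.
Thus h_min = 2r + (1+k)r/2 = r(2 + 2/2) = 1.42 × 3 ≈ 4.26 m.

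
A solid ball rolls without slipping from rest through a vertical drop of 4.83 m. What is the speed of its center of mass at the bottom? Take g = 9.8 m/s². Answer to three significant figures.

For this body I = (2/5)MR², i.e. k = I/(MR²) = 0.4.
Pure rolling means v = ωR; then KE = ½Mv² + ½I(v/R)² = ½(1+k)Mv² = (7/10)Mv².
Setting Mgh = (7/10)Mv² gives v = √(2gh/(1+k)) = √(2·9.8·4.83/1.4) ≈ 8.22 m/s.

v ≈ 8.22 m/s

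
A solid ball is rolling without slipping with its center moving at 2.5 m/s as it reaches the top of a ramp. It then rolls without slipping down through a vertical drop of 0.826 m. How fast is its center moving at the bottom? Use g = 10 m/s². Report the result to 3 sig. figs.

The moment of inertia is (2/5)MR², giving k ≡ I/(MR²) = 0.4.
Rolling without slipping gives ω = v/R, so the total kinetic energy is ½Mv² + ½Iω² = ½(1+k)Mv² = (7/10)Mv².
Energy conservation: (7/10)Mv₀² + Mgh = (7/10)Mv², so v² = v₀² + 2gh/(1+k).
v = √(2.5² + 2×10×0.826/1.4) = √18.05 ≈ 4.25 m/s.

v ≈ 4.25 m/s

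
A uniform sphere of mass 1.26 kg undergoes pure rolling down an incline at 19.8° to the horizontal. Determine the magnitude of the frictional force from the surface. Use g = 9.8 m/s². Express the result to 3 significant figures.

f ≈ 1.20 N

Here I = (2/5)MR², so the shape factor k = I/(MR²) = 0.4.
Along the incline Mg sinθ − f = Ma, and torque about the center fR = Iα = kMR²(a/R) gives f = kMa.
Combining, a = g sinθ/(1+k) and f = kMa = kMg sinθ/(1+k).
f = 0.4 × 1.26 × 9.8 × sin19.8° / 1.4 ≈ 1.20 N.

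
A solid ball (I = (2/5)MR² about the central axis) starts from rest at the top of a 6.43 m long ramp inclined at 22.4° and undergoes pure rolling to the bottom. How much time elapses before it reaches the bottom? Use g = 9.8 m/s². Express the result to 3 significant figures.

For this body I = (2/5)MR², i.e. k = I/(MR²) = 0.4.
Newton's second law down the slope: Mg sinθ − f = Ma. The torque equation fR = Iα (with α = a/R) gives f = kMa.
Hence a = g sinθ/(1+k) = 9.8×sin22.4°/1.4 = 2.667 m/s².
Starting from rest, L = ½at², so t = √(2L/a) = √(2×6.43/2.667) ≈ 2.20 s.

t ≈ 2.20 s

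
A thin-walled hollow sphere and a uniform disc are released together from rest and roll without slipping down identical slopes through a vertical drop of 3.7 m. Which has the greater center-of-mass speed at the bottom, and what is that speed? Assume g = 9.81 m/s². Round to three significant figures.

the uniform disc, at v ≈ 6.96 m/s

For rolling without slipping, Mgh = ½(1+k)Mv² where k = I/(MR²), so v = √(2gh/(1+k)).
Thin-walled hollow sphere: k = 2/3, giving v = √(2×9.81×3.7/1.667) = 6.6 m/s.
Uniform disc: k = 0.5, giving v = √(2×9.81×3.7/1.5) = 6.957 m/s.
The smaller k wins: the uniform disc, at ≈ 6.96 m/s.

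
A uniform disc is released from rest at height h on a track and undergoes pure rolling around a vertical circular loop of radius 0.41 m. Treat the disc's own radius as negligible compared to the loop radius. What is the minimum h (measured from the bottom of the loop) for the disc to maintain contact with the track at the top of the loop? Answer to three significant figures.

h_min ≈ 1.13 m

For this body I = (1/2)MR², i.e. k = I/(MR²) = 0.5.
At the top of the loop, the minimum-contact condition is Mg = Mv_top²/r, so v_top² = gr.
With ω = v/R, the kinetic energy at speed v is ½(1+k)Mv² = (3/4)Mv².
Energy conservation from release (height h) to the top (height 2r): Mgh = Mg(2r) + (3/4)M·gr.
Thus h_min = 2r + (1+k)r/2 = r(2 + 1.5/2) = 0.41 × 2.75 ≈ 1.13 m.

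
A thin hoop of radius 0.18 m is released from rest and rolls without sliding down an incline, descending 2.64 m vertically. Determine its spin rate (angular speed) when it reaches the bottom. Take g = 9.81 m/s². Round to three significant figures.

Here I = MR², so the shape factor k = I/(MR²) = 1.
Pure rolling means v = ωR; then KE = ½Mv² + ½I(v/R)² = ½(1+k)Mv² = Mv².
Energy conservation Mgh = ½(1+k)Mv² gives v = √(2gh/(1+k)) = √(2 × 9.81 × 2.64 / 2) = 5.089 m/s.
The angular speed follows from ω = v/R = 5.089/0.18 ≈ 28.3 rad/s.

ω ≈ 28.3 rad/s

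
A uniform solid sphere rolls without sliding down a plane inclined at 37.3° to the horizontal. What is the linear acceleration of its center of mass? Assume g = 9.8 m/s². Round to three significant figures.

With I = (2/5)MR², the ratio k = I/(MR²) is 0.4.
Along the incline Mg sinθ − f = Ma, and torque about the center fR = Iα = kMR²(a/R) gives f = kMa.
Eliminating f: Mg sinθ = (1+k)Ma, so a = g sinθ/(1+k) = 9.8 × sin37.3° / 1.4 ≈ 4.24 m/s².

a ≈ 4.24 m/s²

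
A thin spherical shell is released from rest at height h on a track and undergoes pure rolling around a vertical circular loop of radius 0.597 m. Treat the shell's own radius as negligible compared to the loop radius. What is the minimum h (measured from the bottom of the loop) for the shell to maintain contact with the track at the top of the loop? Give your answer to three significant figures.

With I = (2/3)MR², the ratio k = I/(MR²) is 2/3.
At the top of the loop, the minimum-contact condition is Mg = Mv_top²/r, so v_top² = gr.
With ω = v/R, the kinetic energy at speed v is ½(1+k)Mv² = (5/6)Mv².
Energy conservation from release (height h) to the top (height 2r): Mgh = Mg(2r) + (5/6)M·gr.
Thus h_min = 2r + (1+k)r/2 = r(2 + 1.667/2) = 0.597 × 2.833 ≈ 1.69 m.

h_min ≈ 1.69 m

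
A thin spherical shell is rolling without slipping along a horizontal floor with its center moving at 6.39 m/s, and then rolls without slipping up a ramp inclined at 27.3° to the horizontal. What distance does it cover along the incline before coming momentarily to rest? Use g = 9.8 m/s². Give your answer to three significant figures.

Here I = (2/3)MR², so the shape factor k = I/(MR²) = 2/3.
Since it rolls without slipping, ω = v/R and KE = ½Mv² + ½Iω² = ½(1+k)Mv² = (5/6)Mv².
Setting this equal to Mgh gives the vertical rise h = (1+k)v₀²/(2g) = 1.667×6.39²/(2×9.8) = 3.472 m.
The distance along the slope is d = h/sinθ = 3.472/sin27.3° ≈ 7.57 m.

d ≈ 7.57 m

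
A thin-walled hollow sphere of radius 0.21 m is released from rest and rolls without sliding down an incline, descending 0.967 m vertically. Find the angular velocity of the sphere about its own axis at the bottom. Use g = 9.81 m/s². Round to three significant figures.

ω ≈ 16.1 rad/s

With I = (2/3)MR², the ratio k = I/(MR²) is 2/3.
Rolling without slipping gives ω = v/R, so the total kinetic energy is ½Mv² + ½Iω² = ½(1+k)Mv² = (5/6)Mv².
Energy conservation Mgh = ½(1+k)Mv² gives v = √(2gh/(1+k)) = √(2 × 9.81 × 0.967 / 1.667) = 3.374 m/s.
Then ω = v/R = 3.374 / 0.21 ≈ 16.1 rad/s.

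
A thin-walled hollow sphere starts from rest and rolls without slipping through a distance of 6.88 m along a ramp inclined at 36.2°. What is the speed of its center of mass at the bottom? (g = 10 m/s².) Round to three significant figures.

v ≈ 6.98 m/s

Here I = (2/3)MR², so the shape factor k = I/(MR²) = 2/3.
Since it rolls without slipping, ω = v/R and KE = ½Mv² + ½Iω² = ½(1+k)Mv² = (5/6)Mv².
The vertical drop is h = L sinθ = 6.88 × sin36.2° = 4.063 m.
Energy conservation: Mgh = (5/6)Mv², so v = √(2gh/(1+k)) = √(2 × 10 × 4.063 / 1.667) ≈ 6.98 m/s.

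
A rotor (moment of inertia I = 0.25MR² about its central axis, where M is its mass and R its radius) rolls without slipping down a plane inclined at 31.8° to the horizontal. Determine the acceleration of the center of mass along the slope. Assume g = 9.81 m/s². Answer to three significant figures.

Here I = 0.25MR², so the shape factor k = I/(MR²) = 0.25.
Along the incline Mg sinθ − f = Ma, and torque about the center fR = Iα = kMR²(a/R) gives f = kMa.
Eliminating f: Mg sinθ = (1+k)Ma, so a = g sinθ/(1+k) = 9.81 × sin31.8° / 1.25 ≈ 4.14 m/s².

a ≈ 4.14 m/s²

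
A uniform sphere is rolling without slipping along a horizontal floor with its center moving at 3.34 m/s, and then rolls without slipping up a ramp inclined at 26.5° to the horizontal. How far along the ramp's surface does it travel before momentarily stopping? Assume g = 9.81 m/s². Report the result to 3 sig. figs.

d ≈ 1.78 m

Here I = (2/5)MR², so the shape factor k = I/(MR²) = 0.4.
Rolling without slipping gives ω = v/R, so the total kinetic energy is ½Mv² + ½Iω² = ½(1+k)Mv² = (7/10)Mv².
Setting this equal to Mgh gives the vertical rise h = (1+k)v₀²/(2g) = 1.4×3.34²/(2×9.81) = 0.796 m.
The distance along the slope is d = h/sinθ = 0.796/sin26.5° ≈ 1.78 m.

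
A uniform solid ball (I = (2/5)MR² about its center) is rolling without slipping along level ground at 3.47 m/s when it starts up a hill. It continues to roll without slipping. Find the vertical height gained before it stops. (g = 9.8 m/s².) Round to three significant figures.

h ≈ 0.860 m

With I = (2/5)MR², the ratio k = I/(MR²) is 0.4.
The rolling condition ω = v/R makes the rotational term ½I(v/R)² = ½kMv², so KE_total = ½(1+k)Mv² = (7/10)Mv².
At the top the kinetic energy is zero, so (7/10)Mv₀² = Mgh.
Thus h = (1+k)v₀²/(2g) = 1.4 × 3.47² / (2 × 9.8) ≈ 0.860 m.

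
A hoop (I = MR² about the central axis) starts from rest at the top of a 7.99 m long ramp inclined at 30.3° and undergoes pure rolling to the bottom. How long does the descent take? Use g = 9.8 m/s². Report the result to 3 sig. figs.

Here I = MR², so the shape factor k = I/(MR²) = 1.
Newton's second law down the slope: Mg sinθ − f = Ma. The torque equation fR = Iα (with α = a/R) gives f = kMa.
Hence a = g sinθ/(1+k) = 9.8×sin30.3°/2 = 2.472 m/s².
With constant a from rest, t = √(2L/a) = √(2·7.99/2.472) ≈ 2.54 s.

t ≈ 2.54 s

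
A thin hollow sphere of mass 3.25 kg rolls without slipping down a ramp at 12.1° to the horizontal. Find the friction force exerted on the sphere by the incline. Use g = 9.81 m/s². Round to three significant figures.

For this body I = (2/3)MR², i.e. k = I/(MR²) = 2/3.
Translational: Mg sinθ − f = Ma. Rotational about the CM: fR = Iα = kMRa, so f = kMa.
Combining, a = g sinθ/(1+k) and f = kMa = kMg sinθ/(1+k).
f = (2/3) × 3.25 × 9.81 × sin12.1° / 1.667 ≈ 2.67 N.

f ≈ 2.67 N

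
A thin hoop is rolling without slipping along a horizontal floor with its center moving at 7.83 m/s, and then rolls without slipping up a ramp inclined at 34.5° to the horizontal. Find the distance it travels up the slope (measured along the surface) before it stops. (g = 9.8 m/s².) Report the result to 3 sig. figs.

With I = MR², the ratio k = I/(MR²) is 1.
Since it rolls without slipping, ω = v/R and KE = ½Mv² + ½Iω² = ½(1+k)Mv² = Mv².
Setting this equal to Mgh gives the vertical rise h = (1+k)v₀²/(2g) = 2×7.83²/(2×9.8) = 6.256 m.
The distance along the slope is d = h/sinθ = 6.256/sin34.5° ≈ 11.0 m.

d ≈ 11.0 m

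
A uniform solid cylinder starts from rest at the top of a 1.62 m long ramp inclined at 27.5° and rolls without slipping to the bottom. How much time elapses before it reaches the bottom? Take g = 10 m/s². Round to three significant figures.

t ≈ 1.03 s

With I = (1/2)MR², the ratio k = I/(MR²) is 0.5.
Translational: Mg sinθ − f = Ma. Rotational about the CM: fR = Iα = kMRa, so f = kMa.
Hence a = g sinθ/(1+k) = 10×sin27.5°/1.5 = 3.078 m/s².
With constant a from rest, t = √(2L/a) = √(2·1.62/3.078) ≈ 1.03 s.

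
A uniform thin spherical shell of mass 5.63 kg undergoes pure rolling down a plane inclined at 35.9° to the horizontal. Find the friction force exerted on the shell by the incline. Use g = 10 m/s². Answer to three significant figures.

The moment of inertia is (2/3)MR², giving k ≡ I/(MR²) = 2/3.
Newton's second law down the slope: Mg sinθ − f = Ma. The torque equation fR = Iα (with α = a/R) gives f = kMa.
Combining, a = g sinθ/(1+k) and f = kMa = kMg sinθ/(1+k).
f = (2/3) × 5.63 × 10 × sin35.9° / 1.667 ≈ 13.2 N.

f ≈ 13.2 N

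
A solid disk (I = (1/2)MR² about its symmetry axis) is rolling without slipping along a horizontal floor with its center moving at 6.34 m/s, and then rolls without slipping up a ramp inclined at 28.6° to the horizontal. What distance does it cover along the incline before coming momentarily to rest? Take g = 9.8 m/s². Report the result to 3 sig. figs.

The moment of inertia is (1/2)MR², giving k ≡ I/(MR²) = 0.5.
Rolling without slipping gives ω = v/R, so the total kinetic energy is ½Mv² + ½Iω² = ½(1+k)Mv² = (3/4)Mv².
Setting this equal to Mgh gives the vertical rise h = (1+k)v₀²/(2g) = 1.5×6.34²/(2×9.8) = 3.076 m.
The distance along the slope is d = h/sinθ = 3.076/sin28.6° ≈ 6.43 m.

d ≈ 6.43 m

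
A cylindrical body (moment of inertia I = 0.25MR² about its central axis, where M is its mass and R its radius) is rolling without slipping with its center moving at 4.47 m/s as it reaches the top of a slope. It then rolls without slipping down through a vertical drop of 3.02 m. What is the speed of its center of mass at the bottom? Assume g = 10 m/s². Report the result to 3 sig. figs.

v ≈ 8.26 m/s

Here I = 0.25MR², so the shape factor k = I/(MR²) = 0.25.
Pure rolling means v = ωR; then KE = ½Mv² + ½I(v/R)² = ½(1+k)Mv² = (5/8)Mv².
Conserving energy between top and bottom: (5/8)Mv² = (5/8)Mv₀² + Mgh, hence v² = v₀² + 2gh/(1+k).
v = √(4.47² + 2×10×3.02/1.25) = √68.3 ≈ 8.26 m/s.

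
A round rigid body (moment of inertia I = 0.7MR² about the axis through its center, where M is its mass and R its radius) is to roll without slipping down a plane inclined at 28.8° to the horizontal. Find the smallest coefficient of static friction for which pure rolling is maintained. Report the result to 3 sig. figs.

Here I = 0.7MR², so the shape factor k = I/(MR²) = 0.7.
Newton's second law down the slope: Mg sinθ − f = Ma. The torque equation fR = Iα (with α = a/R) gives f = kMa.
These give a = g sinθ/(1+k) and the required friction f = kMg sinθ/(1+k).
With N = Mg cosθ, the no-slip condition f ≤ μN gives μ_min = f/N = k tanθ/(1+k).
μ_min = 0.7 × tan28.8° / 1.7 ≈ 0.226.

μ_min ≈ 0.226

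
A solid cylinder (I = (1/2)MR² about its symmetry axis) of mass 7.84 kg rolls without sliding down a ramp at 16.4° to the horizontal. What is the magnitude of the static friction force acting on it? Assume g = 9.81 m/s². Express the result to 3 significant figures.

f ≈ 7.24 N

The moment of inertia is (1/2)MR², giving k ≡ I/(MR²) = 0.5.
Translational: Mg sinθ − f = Ma. Rotational about the CM: fR = Iα = kMRa, so f = kMa.
Combining, a = g sinθ/(1+k) and f = kMa = kMg sinθ/(1+k).
f = 0.5 × 7.84 × 9.81 × sin16.4° / 1.5 ≈ 7.24 N.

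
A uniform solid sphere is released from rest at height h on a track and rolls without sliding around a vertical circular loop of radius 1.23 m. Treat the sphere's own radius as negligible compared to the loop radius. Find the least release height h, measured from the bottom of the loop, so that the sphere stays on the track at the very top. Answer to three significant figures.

Here I = (2/5)MR², so the shape factor k = I/(MR²) = 0.4.
At the top, contact is just lost when gravity alone supplies the centripetal force: Mg = Mv_top²/r, i.e. v_top² = gr.
With ω = v/R, the kinetic energy at speed v is ½(1+k)Mv² = (7/10)Mv².
Energy conservation from release (height h) to the top (height 2r): Mgh = Mg(2r) + (7/10)M·gr.
Thus h_min = 2r + (1+k)r/2 = r(2 + 1.4/2) = 1.23 × 2.7 ≈ 3.32 m.

h_min ≈ 3.32 m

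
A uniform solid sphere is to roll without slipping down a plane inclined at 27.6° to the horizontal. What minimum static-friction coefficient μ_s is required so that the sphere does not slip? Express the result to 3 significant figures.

Here I = (2/5)MR², so the shape factor k = I/(MR²) = 0.4.
Newton's second law down the slope: Mg sinθ − f = Ma. The torque equation fR = Iα (with α = a/R) gives f = kMa.
These give a = g sinθ/(1+k) and the required friction f = kMg sinθ/(1+k).
The normal force is N = Mg cosθ, so μ_min = f/N = k tanθ/(1+k).
μ_min = 0.4 × tan27.6° / 1.4 ≈ 0.149.

μ_min ≈ 0.149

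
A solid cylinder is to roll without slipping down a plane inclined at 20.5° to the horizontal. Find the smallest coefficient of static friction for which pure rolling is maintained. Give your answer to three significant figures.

With I = (1/2)MR², the ratio k = I/(MR²) is 0.5.
Along the incline Mg sinθ − f = Ma, and torque about the center fR = Iα = kMR²(a/R) gives f = kMa.
These give a = g sinθ/(1+k) and the required friction f = kMg sinθ/(1+k).
The normal force is N = Mg cosθ, so μ_min = f/N = k tanθ/(1+k).
μ_min = 0.5 × tan20.5° / 1.5 ≈ 0.125.

μ_min ≈ 0.125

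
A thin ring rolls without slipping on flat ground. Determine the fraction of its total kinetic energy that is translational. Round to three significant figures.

fraction ≈ 0.500

Here I = MR², so the shape factor k = I/(MR²) = 1.
With ω = v/R, KE_trans = ½Mv² and KE_rot = ½Iω² = ½kMv², so KE_total = ½(1+k)Mv².
The translational fraction is therefore 1/(1+k) = 1/2 ≈ 0.500.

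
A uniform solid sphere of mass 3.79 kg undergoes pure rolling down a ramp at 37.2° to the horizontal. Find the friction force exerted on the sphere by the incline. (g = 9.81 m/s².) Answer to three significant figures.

For this body I = (2/5)MR², i.e. k = I/(MR²) = 0.4.
Along the incline Mg sinθ − f = Ma, and torque about the center fR = Iα = kMR²(a/R) gives f = kMa.
Combining, a = g sinθ/(1+k) and f = kMa = kMg sinθ/(1+k).
f = 0.4 × 3.79 × 9.81 × sin37.2° / 1.4 ≈ 6.42 N.

f ≈ 6.42 N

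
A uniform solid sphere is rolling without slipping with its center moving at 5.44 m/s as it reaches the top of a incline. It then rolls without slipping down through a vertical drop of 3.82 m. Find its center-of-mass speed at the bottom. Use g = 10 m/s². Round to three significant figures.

v ≈ 9.17 m/s

The moment of inertia is (2/5)MR², giving k ≡ I/(MR²) = 0.4.
Pure rolling means v = ωR; then KE = ½Mv² + ½I(v/R)² = ½(1+k)Mv² = (7/10)Mv².
Conserving energy between top and bottom: (7/10)Mv² = (7/10)Mv₀² + Mgh, hence v² = v₀² + 2gh/(1+k).
v = √(5.44² + 2×10×3.82/1.4) = √84.17 ≈ 9.17 m/s.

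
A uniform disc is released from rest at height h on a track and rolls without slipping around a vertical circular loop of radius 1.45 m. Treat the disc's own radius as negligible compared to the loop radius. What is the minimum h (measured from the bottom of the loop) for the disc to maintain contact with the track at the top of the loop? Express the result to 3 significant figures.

h_min ≈ 3.99 m

For this body I = (1/2)MR², i.e. k = I/(MR²) = 0.5.
At the top of the loop, the minimum-contact condition is Mg = Mv_top²/r, so v_top² = gr.
With ω = v/R, the kinetic energy at speed v is ½(1+k)Mv² = (3/4)Mv².
Energy conservation from release (height h) to the top (height 2r): Mgh = Mg(2r) + (3/4)M·gr.
Thus h_min = 2r + (1+k)r/2 = r(2 + 1.5/2) = 1.45 × 2.75 ≈ 3.99 m.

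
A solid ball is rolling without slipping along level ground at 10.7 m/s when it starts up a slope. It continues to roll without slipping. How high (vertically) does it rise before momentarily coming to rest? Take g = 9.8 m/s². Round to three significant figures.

The moment of inertia is (2/5)MR², giving k ≡ I/(MR²) = 0.4.
The rolling condition ω = v/R makes the rotational term ½I(v/R)² = ½kMv², so KE_total = ½(1+k)Mv² = (7/10)Mv².
At the top the kinetic energy is zero, so (7/10)Mv₀² = Mgh.
Thus h = (1+k)v₀²/(2g) = 1.4 × 10.7² / (2 × 9.8) ≈ 8.18 m.

h ≈ 8.18 m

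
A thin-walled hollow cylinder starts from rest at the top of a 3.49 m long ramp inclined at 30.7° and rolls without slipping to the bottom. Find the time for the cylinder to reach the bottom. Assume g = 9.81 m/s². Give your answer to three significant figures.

The moment of inertia is MR², giving k ≡ I/(MR²) = 1.
Newton's second law down the slope: Mg sinθ − f = Ma. The torque equation fR = Iα (with α = a/R) gives f = kMa.
Hence a = g sinθ/(1+k) = 9.81×sin30.7°/2 = 2.504 m/s².
With constant a from rest, t = √(2L/a) = √(2·3.49/2.504) ≈ 1.67 s.

t ≈ 1.67 s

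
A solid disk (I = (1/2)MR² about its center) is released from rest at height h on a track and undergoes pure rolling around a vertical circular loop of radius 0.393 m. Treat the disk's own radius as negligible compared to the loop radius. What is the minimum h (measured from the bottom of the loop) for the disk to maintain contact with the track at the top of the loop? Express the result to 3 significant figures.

h_min ≈ 1.08 m

Here I = (1/2)MR², so the shape factor k = I/(MR²) = 0.5.
At the top of the loop, the minimum-contact condition is Mg = Mv_top²/r, so v_top² = gr.
With ω = v/R, the kinetic energy at speed v is ½(1+k)Mv² = (3/4)Mv².
Energy conservation from release (height h) to the top (height 2r): Mgh = Mg(2r) + (3/4)M·gr.
Thus h_min = 2r + (1+k)r/2 = r(2 + 1.5/2) = 0.393 × 2.75 ≈ 1.08 m.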